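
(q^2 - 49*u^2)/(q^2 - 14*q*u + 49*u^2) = (q + 7*u)/(q - 7*u)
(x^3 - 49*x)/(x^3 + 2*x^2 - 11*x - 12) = x*(x^2 - 49)/(x^3 + 2*x^2 - 11*x - 12)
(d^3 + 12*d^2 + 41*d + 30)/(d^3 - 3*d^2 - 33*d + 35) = (d^2 + 7*d + 6)/(d^2 - 8*d + 7)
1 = 1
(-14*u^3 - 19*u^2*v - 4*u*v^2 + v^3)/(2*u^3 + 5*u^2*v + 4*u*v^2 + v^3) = (-7*u + v)/(u + v)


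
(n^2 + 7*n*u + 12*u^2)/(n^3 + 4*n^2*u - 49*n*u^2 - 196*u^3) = (-n - 3*u)/(-n^2 + 49*u^2)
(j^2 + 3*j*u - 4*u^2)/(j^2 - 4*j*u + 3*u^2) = (-j - 4*u)/(-j + 3*u)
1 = 1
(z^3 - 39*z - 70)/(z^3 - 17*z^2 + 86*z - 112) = (z^2 + 7*z + 10)/(z^2 - 10*z + 16)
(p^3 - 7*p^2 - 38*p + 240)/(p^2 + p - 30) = p - 8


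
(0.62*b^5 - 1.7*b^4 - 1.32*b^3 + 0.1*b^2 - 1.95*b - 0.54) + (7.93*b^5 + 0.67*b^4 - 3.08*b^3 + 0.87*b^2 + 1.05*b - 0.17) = 8.55*b^5 - 1.03*b^4 - 4.4*b^3 + 0.97*b^2 - 0.9*b - 0.71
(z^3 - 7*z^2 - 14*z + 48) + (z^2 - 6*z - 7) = z^3 - 6*z^2 - 20*z + 41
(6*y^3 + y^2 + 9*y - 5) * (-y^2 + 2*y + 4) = -6*y^5 + 11*y^4 + 17*y^3 + 27*y^2 + 26*y - 20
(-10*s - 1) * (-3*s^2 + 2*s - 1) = 30*s^3 - 17*s^2 + 8*s + 1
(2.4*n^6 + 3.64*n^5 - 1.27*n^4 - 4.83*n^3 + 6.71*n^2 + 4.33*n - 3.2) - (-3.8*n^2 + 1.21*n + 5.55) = 2.4*n^6 + 3.64*n^5 - 1.27*n^4 - 4.83*n^3 + 10.51*n^2 + 3.12*n - 8.75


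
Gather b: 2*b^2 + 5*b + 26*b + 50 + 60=2*b^2 + 31*b + 110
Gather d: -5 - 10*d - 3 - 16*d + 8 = -26*d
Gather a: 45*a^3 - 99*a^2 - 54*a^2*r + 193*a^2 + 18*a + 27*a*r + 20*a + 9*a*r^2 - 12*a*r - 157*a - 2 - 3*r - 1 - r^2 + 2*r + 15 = 45*a^3 + a^2*(94 - 54*r) + a*(9*r^2 + 15*r - 119) - r^2 - r + 12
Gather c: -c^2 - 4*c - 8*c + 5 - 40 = -c^2 - 12*c - 35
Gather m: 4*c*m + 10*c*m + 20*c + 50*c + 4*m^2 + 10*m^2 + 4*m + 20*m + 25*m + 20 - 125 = 70*c + 14*m^2 + m*(14*c + 49) - 105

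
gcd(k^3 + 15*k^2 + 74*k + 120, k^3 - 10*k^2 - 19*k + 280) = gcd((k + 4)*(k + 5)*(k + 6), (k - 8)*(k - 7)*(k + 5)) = k + 5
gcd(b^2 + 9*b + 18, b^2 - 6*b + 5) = 1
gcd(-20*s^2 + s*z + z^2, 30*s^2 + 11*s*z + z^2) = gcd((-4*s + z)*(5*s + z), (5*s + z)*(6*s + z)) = 5*s + z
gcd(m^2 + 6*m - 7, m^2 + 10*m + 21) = m + 7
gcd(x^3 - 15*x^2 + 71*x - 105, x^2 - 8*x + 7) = x - 7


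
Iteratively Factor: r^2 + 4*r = (r)*(r + 4)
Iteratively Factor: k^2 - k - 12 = (k + 3)*(k - 4)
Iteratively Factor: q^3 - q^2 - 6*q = (q)*(q^2 - q - 6) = q*(q - 3)*(q + 2)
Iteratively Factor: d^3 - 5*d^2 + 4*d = (d)*(d^2 - 5*d + 4) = d*(d - 4)*(d - 1)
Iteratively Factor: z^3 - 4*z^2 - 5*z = (z + 1)*(z^2 - 5*z) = (z - 5)*(z + 1)*(z)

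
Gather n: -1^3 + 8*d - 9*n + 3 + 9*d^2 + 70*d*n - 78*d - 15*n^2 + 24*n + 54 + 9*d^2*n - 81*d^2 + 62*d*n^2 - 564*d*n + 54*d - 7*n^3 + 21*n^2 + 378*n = -72*d^2 - 16*d - 7*n^3 + n^2*(62*d + 6) + n*(9*d^2 - 494*d + 393) + 56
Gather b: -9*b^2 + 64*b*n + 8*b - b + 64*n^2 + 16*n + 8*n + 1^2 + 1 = -9*b^2 + b*(64*n + 7) + 64*n^2 + 24*n + 2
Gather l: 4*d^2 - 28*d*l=4*d^2 - 28*d*l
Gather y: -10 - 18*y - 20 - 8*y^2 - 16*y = -8*y^2 - 34*y - 30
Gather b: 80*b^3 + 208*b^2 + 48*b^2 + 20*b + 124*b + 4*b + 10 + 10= 80*b^3 + 256*b^2 + 148*b + 20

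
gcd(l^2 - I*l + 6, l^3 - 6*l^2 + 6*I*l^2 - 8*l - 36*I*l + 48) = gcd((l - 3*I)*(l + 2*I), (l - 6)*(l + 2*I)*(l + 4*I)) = l + 2*I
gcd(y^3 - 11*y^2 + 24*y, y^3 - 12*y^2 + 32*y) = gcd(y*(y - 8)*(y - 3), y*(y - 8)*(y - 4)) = y^2 - 8*y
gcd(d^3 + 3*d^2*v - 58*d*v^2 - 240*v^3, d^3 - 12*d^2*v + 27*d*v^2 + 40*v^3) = -d + 8*v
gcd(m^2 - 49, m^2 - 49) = m^2 - 49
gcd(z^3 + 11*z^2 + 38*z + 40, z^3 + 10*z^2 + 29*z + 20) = z^2 + 9*z + 20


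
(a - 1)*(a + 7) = a^2 + 6*a - 7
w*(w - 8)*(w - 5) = w^3 - 13*w^2 + 40*w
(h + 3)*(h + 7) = h^2 + 10*h + 21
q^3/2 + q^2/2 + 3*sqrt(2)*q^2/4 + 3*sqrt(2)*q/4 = q*(q/2 + 1/2)*(q + 3*sqrt(2)/2)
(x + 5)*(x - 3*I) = x^2 + 5*x - 3*I*x - 15*I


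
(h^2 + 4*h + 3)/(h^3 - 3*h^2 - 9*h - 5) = (h + 3)/(h^2 - 4*h - 5)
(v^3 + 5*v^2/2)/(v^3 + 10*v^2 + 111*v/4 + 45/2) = 2*v^2/(2*v^2 + 15*v + 18)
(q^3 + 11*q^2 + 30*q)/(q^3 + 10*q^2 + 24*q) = (q + 5)/(q + 4)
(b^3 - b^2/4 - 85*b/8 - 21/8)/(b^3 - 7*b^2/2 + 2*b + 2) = (8*b^3 - 2*b^2 - 85*b - 21)/(4*(2*b^3 - 7*b^2 + 4*b + 4))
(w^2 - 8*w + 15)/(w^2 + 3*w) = (w^2 - 8*w + 15)/(w*(w + 3))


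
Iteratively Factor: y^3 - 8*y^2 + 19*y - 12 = (y - 4)*(y^2 - 4*y + 3) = (y - 4)*(y - 1)*(y - 3)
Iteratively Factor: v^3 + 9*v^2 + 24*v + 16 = (v + 1)*(v^2 + 8*v + 16) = (v + 1)*(v + 4)*(v + 4)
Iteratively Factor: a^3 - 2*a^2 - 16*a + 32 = (a - 2)*(a^2 - 16) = (a - 4)*(a - 2)*(a + 4)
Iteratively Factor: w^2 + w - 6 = (w + 3)*(w - 2)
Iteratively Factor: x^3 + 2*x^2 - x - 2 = (x - 1)*(x^2 + 3*x + 2) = (x - 1)*(x + 1)*(x + 2)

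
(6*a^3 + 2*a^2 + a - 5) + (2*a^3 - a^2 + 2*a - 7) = 8*a^3 + a^2 + 3*a - 12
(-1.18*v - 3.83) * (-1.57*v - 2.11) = 1.8526*v^2 + 8.5029*v + 8.0813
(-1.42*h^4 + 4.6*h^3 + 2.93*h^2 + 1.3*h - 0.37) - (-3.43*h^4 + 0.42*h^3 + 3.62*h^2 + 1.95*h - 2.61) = 2.01*h^4 + 4.18*h^3 - 0.69*h^2 - 0.65*h + 2.24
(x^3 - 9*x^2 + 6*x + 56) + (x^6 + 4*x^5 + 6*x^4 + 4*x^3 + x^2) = x^6 + 4*x^5 + 6*x^4 + 5*x^3 - 8*x^2 + 6*x + 56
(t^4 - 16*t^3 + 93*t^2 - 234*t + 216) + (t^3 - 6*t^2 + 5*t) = t^4 - 15*t^3 + 87*t^2 - 229*t + 216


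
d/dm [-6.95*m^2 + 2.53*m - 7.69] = 2.53 - 13.9*m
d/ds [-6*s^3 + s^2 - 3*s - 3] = -18*s^2 + 2*s - 3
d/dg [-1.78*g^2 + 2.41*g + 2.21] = 2.41 - 3.56*g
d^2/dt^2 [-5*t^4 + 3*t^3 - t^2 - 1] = -60*t^2 + 18*t - 2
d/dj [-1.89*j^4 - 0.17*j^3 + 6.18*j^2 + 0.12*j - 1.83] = -7.56*j^3 - 0.51*j^2 + 12.36*j + 0.12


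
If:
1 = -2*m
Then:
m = -1/2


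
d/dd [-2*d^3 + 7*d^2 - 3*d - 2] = -6*d^2 + 14*d - 3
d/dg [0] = 0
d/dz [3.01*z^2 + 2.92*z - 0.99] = 6.02*z + 2.92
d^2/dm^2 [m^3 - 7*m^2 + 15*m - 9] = 6*m - 14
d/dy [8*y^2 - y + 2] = 16*y - 1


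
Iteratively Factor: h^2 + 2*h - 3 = (h - 1)*(h + 3)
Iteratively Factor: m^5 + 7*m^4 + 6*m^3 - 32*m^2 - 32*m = (m + 4)*(m^4 + 3*m^3 - 6*m^2 - 8*m) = m*(m + 4)*(m^3 + 3*m^2 - 6*m - 8) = m*(m + 1)*(m + 4)*(m^2 + 2*m - 8) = m*(m - 2)*(m + 1)*(m + 4)*(m + 4)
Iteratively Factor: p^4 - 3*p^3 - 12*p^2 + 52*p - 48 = (p + 4)*(p^3 - 7*p^2 + 16*p - 12) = (p - 2)*(p + 4)*(p^2 - 5*p + 6) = (p - 3)*(p - 2)*(p + 4)*(p - 2)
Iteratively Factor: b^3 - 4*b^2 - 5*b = (b - 5)*(b^2 + b) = (b - 5)*(b + 1)*(b)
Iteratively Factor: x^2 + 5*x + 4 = (x + 1)*(x + 4)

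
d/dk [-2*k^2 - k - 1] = -4*k - 1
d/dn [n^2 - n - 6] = 2*n - 1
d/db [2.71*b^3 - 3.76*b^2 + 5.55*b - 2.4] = 8.13*b^2 - 7.52*b + 5.55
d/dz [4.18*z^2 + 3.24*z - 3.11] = 8.36*z + 3.24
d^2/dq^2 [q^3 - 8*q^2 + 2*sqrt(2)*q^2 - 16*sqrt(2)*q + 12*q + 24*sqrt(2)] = 6*q - 16 + 4*sqrt(2)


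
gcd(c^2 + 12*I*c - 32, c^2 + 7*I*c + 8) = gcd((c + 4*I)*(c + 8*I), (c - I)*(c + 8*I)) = c + 8*I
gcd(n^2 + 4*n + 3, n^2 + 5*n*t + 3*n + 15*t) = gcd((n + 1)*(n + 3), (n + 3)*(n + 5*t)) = n + 3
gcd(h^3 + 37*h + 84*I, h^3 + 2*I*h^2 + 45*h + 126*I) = h^2 - 4*I*h + 21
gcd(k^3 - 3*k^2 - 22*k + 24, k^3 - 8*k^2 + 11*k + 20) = 1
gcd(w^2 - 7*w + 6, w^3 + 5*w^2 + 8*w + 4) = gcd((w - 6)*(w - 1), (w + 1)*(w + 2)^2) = 1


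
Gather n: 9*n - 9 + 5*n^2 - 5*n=5*n^2 + 4*n - 9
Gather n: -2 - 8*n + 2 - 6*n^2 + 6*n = -6*n^2 - 2*n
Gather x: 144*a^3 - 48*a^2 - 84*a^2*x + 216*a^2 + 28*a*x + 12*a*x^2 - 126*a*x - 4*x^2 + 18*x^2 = 144*a^3 + 168*a^2 + x^2*(12*a + 14) + x*(-84*a^2 - 98*a)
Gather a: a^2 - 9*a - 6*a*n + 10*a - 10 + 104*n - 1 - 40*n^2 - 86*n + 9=a^2 + a*(1 - 6*n) - 40*n^2 + 18*n - 2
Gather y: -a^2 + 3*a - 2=-a^2 + 3*a - 2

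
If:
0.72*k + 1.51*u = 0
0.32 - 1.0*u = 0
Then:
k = -0.67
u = 0.32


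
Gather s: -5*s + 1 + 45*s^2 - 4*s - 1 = 45*s^2 - 9*s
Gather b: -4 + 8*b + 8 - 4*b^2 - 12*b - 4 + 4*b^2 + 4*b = 0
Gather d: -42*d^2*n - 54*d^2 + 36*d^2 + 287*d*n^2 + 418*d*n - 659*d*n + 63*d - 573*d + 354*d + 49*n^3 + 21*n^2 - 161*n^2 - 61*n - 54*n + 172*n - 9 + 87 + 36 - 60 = d^2*(-42*n - 18) + d*(287*n^2 - 241*n - 156) + 49*n^3 - 140*n^2 + 57*n + 54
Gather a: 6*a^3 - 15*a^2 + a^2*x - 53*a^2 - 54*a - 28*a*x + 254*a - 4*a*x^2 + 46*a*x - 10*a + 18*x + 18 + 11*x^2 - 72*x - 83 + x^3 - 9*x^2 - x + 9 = 6*a^3 + a^2*(x - 68) + a*(-4*x^2 + 18*x + 190) + x^3 + 2*x^2 - 55*x - 56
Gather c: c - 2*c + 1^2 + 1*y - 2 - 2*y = -c - y - 1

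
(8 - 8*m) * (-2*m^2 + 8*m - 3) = 16*m^3 - 80*m^2 + 88*m - 24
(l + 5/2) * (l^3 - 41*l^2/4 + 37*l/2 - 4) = l^4 - 31*l^3/4 - 57*l^2/8 + 169*l/4 - 10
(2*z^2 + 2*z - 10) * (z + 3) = 2*z^3 + 8*z^2 - 4*z - 30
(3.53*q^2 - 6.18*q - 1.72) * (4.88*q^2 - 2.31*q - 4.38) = 17.2264*q^4 - 38.3127*q^3 - 9.5792*q^2 + 31.0416*q + 7.5336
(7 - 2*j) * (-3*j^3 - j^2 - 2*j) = 6*j^4 - 19*j^3 - 3*j^2 - 14*j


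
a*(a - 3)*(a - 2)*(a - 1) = a^4 - 6*a^3 + 11*a^2 - 6*a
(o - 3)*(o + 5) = o^2 + 2*o - 15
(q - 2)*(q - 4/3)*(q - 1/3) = q^3 - 11*q^2/3 + 34*q/9 - 8/9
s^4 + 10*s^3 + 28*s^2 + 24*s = s*(s + 2)^2*(s + 6)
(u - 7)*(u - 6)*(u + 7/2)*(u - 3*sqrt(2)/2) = u^4 - 19*u^3/2 - 3*sqrt(2)*u^3/2 - 7*u^2/2 + 57*sqrt(2)*u^2/4 + 21*sqrt(2)*u/4 + 147*u - 441*sqrt(2)/2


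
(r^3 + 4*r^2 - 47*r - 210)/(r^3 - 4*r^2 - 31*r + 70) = (r + 6)/(r - 2)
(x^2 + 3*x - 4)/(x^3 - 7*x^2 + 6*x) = (x + 4)/(x*(x - 6))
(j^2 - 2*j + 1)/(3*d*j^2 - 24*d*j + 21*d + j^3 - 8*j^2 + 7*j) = (j - 1)/(3*d*j - 21*d + j^2 - 7*j)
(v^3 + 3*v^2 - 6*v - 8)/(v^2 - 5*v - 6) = (v^2 + 2*v - 8)/(v - 6)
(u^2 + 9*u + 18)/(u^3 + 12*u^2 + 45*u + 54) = 1/(u + 3)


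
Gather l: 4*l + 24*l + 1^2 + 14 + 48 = 28*l + 63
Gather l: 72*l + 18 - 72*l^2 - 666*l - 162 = -72*l^2 - 594*l - 144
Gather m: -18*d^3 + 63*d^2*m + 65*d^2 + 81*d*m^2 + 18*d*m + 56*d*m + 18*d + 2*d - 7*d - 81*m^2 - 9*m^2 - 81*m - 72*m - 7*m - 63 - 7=-18*d^3 + 65*d^2 + 13*d + m^2*(81*d - 90) + m*(63*d^2 + 74*d - 160) - 70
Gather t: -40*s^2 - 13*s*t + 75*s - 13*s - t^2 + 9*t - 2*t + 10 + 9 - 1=-40*s^2 + 62*s - t^2 + t*(7 - 13*s) + 18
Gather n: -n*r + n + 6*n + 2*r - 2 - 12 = n*(7 - r) + 2*r - 14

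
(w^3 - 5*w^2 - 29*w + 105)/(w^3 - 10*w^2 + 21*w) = (w + 5)/w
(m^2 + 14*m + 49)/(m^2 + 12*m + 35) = (m + 7)/(m + 5)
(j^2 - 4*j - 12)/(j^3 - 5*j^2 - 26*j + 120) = (j + 2)/(j^2 + j - 20)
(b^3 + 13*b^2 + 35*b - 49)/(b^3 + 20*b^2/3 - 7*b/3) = 3*(b^2 + 6*b - 7)/(b*(3*b - 1))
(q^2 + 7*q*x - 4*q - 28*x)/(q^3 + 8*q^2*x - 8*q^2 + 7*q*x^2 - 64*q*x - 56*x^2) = (q - 4)/(q^2 + q*x - 8*q - 8*x)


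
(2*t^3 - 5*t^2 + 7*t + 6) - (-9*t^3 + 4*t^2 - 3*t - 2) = 11*t^3 - 9*t^2 + 10*t + 8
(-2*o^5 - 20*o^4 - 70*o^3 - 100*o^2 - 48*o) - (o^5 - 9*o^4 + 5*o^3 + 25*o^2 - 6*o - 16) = -3*o^5 - 11*o^4 - 75*o^3 - 125*o^2 - 42*o + 16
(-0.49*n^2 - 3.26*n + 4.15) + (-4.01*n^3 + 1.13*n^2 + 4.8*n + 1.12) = -4.01*n^3 + 0.64*n^2 + 1.54*n + 5.27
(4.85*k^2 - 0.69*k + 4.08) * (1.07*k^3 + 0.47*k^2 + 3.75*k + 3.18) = 5.1895*k^5 + 1.5412*k^4 + 22.2288*k^3 + 14.7531*k^2 + 13.1058*k + 12.9744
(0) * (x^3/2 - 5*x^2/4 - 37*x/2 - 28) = 0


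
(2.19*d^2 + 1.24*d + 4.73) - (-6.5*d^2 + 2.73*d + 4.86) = 8.69*d^2 - 1.49*d - 0.13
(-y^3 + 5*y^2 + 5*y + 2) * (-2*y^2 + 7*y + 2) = 2*y^5 - 17*y^4 + 23*y^3 + 41*y^2 + 24*y + 4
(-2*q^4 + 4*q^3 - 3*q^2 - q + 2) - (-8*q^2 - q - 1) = -2*q^4 + 4*q^3 + 5*q^2 + 3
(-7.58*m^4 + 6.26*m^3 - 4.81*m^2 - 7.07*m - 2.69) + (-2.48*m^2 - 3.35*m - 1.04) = -7.58*m^4 + 6.26*m^3 - 7.29*m^2 - 10.42*m - 3.73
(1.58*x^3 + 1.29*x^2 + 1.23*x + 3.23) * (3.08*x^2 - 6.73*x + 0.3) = 4.8664*x^5 - 6.6602*x^4 - 4.4193*x^3 + 2.0575*x^2 - 21.3689*x + 0.969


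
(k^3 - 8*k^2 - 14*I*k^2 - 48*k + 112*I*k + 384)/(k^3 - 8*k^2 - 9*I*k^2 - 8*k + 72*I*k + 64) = (k - 6*I)/(k - I)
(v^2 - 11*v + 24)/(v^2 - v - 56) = (v - 3)/(v + 7)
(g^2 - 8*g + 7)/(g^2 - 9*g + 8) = (g - 7)/(g - 8)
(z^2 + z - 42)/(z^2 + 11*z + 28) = (z - 6)/(z + 4)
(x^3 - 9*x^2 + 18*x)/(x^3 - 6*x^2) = (x - 3)/x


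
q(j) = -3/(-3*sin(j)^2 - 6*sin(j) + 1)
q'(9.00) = 5.89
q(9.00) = 1.51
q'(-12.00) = -2.46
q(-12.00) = 0.97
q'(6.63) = -11.81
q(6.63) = 2.16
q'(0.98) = -0.50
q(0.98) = 0.50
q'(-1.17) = -0.04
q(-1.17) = -0.75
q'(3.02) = 385.04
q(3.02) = -13.15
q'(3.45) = 1.84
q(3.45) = -1.18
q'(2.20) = 0.57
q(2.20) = 0.52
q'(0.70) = -1.34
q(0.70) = 0.73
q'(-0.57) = -0.62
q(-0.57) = -0.89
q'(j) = -3*(6*sin(j)*cos(j) + 6*cos(j))/(-3*sin(j)^2 - 6*sin(j) + 1)^2 = -18*(sin(j) + 1)*cos(j)/(3*sin(j)^2 + 6*sin(j) - 1)^2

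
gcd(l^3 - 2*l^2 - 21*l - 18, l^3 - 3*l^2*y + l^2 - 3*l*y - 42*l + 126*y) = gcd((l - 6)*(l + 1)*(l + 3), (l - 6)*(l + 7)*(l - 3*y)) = l - 6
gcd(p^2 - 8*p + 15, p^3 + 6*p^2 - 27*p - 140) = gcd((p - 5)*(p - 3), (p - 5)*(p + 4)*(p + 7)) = p - 5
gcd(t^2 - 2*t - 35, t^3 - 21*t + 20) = t + 5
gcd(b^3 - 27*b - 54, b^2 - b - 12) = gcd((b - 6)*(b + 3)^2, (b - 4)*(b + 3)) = b + 3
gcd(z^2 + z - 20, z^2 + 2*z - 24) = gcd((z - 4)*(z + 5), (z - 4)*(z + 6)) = z - 4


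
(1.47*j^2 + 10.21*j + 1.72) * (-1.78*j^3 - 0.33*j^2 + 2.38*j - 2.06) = -2.6166*j^5 - 18.6589*j^4 - 2.9323*j^3 + 20.704*j^2 - 16.939*j - 3.5432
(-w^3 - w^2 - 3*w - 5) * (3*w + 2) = -3*w^4 - 5*w^3 - 11*w^2 - 21*w - 10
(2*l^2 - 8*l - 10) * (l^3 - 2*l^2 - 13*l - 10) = 2*l^5 - 12*l^4 - 20*l^3 + 104*l^2 + 210*l + 100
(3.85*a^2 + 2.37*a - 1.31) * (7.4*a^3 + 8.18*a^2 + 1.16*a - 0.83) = 28.49*a^5 + 49.031*a^4 + 14.1586*a^3 - 11.1621*a^2 - 3.4867*a + 1.0873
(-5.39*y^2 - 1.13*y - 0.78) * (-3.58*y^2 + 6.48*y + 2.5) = 19.2962*y^4 - 30.8818*y^3 - 18.005*y^2 - 7.8794*y - 1.95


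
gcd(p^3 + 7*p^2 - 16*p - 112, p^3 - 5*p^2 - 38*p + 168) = p - 4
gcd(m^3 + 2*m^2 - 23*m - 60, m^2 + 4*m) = m + 4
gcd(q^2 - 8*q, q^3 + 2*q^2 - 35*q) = q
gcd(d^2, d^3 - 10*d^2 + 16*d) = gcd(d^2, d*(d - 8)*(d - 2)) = d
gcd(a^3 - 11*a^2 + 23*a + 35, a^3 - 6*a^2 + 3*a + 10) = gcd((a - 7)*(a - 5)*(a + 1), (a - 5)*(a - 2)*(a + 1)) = a^2 - 4*a - 5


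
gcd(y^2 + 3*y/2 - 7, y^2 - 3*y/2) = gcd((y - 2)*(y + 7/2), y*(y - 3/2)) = 1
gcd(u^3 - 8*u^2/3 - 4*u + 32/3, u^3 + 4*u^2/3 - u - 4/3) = 1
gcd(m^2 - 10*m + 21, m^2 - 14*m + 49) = m - 7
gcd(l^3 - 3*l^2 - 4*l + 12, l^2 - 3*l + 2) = l - 2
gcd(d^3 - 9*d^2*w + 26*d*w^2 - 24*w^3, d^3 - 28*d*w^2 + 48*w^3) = d^2 - 6*d*w + 8*w^2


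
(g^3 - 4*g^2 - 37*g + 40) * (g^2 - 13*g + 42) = g^5 - 17*g^4 + 57*g^3 + 353*g^2 - 2074*g + 1680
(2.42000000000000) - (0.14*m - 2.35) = 4.77 - 0.14*m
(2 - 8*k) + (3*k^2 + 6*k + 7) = 3*k^2 - 2*k + 9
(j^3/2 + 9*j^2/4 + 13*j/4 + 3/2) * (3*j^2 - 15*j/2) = 3*j^5/2 + 3*j^4 - 57*j^3/8 - 159*j^2/8 - 45*j/4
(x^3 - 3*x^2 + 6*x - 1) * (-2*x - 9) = -2*x^4 - 3*x^3 + 15*x^2 - 52*x + 9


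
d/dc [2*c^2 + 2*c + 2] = 4*c + 2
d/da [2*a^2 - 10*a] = 4*a - 10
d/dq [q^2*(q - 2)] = q*(3*q - 4)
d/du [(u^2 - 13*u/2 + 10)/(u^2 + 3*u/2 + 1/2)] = (32*u^2 - 76*u - 73)/(4*u^4 + 12*u^3 + 13*u^2 + 6*u + 1)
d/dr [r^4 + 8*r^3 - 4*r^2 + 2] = 4*r*(r^2 + 6*r - 2)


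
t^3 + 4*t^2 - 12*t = t*(t - 2)*(t + 6)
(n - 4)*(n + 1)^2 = n^3 - 2*n^2 - 7*n - 4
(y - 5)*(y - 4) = y^2 - 9*y + 20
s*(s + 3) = s^2 + 3*s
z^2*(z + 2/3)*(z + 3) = z^4 + 11*z^3/3 + 2*z^2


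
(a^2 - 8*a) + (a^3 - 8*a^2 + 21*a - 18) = a^3 - 7*a^2 + 13*a - 18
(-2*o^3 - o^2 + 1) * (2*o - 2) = -4*o^4 + 2*o^3 + 2*o^2 + 2*o - 2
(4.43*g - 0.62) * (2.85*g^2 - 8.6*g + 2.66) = 12.6255*g^3 - 39.865*g^2 + 17.1158*g - 1.6492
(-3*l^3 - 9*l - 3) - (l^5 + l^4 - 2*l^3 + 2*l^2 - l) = -l^5 - l^4 - l^3 - 2*l^2 - 8*l - 3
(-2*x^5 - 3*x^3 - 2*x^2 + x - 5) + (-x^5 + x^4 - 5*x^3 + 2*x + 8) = -3*x^5 + x^4 - 8*x^3 - 2*x^2 + 3*x + 3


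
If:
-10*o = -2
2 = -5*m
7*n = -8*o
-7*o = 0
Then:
No Solution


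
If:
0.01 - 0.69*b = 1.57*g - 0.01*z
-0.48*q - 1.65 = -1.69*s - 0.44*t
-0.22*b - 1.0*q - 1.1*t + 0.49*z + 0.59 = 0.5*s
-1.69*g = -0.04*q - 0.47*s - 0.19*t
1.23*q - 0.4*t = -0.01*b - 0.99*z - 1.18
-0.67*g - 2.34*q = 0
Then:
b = -0.58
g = 0.25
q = -0.07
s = 1.03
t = -0.29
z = -1.21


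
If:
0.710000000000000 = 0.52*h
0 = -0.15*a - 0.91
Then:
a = -6.07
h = 1.37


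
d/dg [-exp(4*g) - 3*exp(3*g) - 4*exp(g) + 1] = (-4*exp(3*g) - 9*exp(2*g) - 4)*exp(g)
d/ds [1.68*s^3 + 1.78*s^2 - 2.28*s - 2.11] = 5.04*s^2 + 3.56*s - 2.28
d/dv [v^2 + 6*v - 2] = 2*v + 6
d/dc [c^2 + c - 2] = 2*c + 1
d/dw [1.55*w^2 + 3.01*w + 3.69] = 3.1*w + 3.01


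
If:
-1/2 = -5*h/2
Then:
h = 1/5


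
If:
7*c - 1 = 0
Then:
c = 1/7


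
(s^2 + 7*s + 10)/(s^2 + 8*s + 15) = (s + 2)/(s + 3)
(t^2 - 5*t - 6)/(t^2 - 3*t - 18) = (t + 1)/(t + 3)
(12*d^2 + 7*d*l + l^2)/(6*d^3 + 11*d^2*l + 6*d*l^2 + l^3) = (4*d + l)/(2*d^2 + 3*d*l + l^2)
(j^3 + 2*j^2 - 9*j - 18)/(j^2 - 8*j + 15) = (j^2 + 5*j + 6)/(j - 5)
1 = 1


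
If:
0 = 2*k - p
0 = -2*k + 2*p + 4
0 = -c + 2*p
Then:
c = -8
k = -2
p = -4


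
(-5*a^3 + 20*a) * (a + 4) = -5*a^4 - 20*a^3 + 20*a^2 + 80*a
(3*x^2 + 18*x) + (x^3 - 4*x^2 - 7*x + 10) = x^3 - x^2 + 11*x + 10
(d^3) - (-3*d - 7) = d^3 + 3*d + 7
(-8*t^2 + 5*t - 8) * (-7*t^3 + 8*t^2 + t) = 56*t^5 - 99*t^4 + 88*t^3 - 59*t^2 - 8*t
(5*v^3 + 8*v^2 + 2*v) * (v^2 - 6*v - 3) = 5*v^5 - 22*v^4 - 61*v^3 - 36*v^2 - 6*v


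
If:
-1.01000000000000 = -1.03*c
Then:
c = 0.98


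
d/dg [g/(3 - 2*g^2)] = (2*g^2 + 3)/(2*g^2 - 3)^2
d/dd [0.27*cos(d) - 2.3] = -0.27*sin(d)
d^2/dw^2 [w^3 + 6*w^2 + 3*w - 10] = 6*w + 12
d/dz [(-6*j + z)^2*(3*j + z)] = 3*z*(-6*j + z)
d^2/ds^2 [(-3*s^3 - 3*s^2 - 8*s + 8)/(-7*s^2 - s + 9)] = 2*(563*s^3 - 690*s^2 + 2073*s - 197)/(343*s^6 + 147*s^5 - 1302*s^4 - 377*s^3 + 1674*s^2 + 243*s - 729)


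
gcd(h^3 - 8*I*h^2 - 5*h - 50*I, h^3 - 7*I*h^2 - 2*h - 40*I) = h^2 - 3*I*h + 10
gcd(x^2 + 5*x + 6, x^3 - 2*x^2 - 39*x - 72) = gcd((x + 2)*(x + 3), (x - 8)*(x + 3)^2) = x + 3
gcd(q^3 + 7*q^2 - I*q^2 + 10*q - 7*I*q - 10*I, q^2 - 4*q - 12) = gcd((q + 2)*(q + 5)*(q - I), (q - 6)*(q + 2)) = q + 2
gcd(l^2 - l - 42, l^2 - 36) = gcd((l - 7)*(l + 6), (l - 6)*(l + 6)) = l + 6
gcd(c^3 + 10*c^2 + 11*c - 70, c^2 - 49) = c + 7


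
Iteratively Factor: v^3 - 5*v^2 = (v)*(v^2 - 5*v) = v*(v - 5)*(v)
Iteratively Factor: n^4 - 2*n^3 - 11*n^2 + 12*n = (n - 1)*(n^3 - n^2 - 12*n) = n*(n - 1)*(n^2 - n - 12) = n*(n - 4)*(n - 1)*(n + 3)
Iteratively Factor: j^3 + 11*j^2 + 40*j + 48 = (j + 4)*(j^2 + 7*j + 12) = (j + 4)^2*(j + 3)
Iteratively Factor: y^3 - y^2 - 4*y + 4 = (y - 1)*(y^2 - 4) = (y - 2)*(y - 1)*(y + 2)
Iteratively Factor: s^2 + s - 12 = (s + 4)*(s - 3)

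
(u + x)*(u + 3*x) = u^2 + 4*u*x + 3*x^2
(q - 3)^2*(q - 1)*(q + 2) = q^4 - 5*q^3 + q^2 + 21*q - 18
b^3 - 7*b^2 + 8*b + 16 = (b - 4)^2*(b + 1)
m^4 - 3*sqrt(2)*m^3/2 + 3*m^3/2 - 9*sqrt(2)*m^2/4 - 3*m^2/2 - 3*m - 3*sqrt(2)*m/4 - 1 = (m + 1/2)*(m + 1)*(m - 2*sqrt(2))*(m + sqrt(2)/2)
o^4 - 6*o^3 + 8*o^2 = o^2*(o - 4)*(o - 2)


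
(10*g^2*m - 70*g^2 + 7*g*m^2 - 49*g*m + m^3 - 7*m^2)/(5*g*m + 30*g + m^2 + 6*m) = (2*g*m - 14*g + m^2 - 7*m)/(m + 6)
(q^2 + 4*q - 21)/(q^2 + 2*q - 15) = (q + 7)/(q + 5)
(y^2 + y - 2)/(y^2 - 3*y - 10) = (y - 1)/(y - 5)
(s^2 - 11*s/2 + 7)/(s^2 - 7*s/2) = (s - 2)/s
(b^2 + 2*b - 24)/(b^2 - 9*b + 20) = (b + 6)/(b - 5)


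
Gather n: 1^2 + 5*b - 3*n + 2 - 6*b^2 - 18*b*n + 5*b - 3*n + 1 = -6*b^2 + 10*b + n*(-18*b - 6) + 4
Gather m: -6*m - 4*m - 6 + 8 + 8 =10 - 10*m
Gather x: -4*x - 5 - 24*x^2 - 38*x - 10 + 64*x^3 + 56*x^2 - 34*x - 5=64*x^3 + 32*x^2 - 76*x - 20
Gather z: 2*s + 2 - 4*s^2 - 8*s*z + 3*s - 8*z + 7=-4*s^2 + 5*s + z*(-8*s - 8) + 9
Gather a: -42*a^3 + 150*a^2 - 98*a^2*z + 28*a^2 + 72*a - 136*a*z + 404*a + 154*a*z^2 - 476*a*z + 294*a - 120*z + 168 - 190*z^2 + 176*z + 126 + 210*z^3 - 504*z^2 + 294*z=-42*a^3 + a^2*(178 - 98*z) + a*(154*z^2 - 612*z + 770) + 210*z^3 - 694*z^2 + 350*z + 294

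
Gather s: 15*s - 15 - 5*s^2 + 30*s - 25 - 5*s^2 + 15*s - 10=-10*s^2 + 60*s - 50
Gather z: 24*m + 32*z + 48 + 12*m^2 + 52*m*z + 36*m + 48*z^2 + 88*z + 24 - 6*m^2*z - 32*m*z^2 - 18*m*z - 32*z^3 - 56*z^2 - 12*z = 12*m^2 + 60*m - 32*z^3 + z^2*(-32*m - 8) + z*(-6*m^2 + 34*m + 108) + 72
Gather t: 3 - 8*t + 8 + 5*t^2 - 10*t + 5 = 5*t^2 - 18*t + 16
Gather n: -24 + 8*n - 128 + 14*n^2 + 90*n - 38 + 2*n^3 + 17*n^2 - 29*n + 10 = 2*n^3 + 31*n^2 + 69*n - 180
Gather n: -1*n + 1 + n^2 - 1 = n^2 - n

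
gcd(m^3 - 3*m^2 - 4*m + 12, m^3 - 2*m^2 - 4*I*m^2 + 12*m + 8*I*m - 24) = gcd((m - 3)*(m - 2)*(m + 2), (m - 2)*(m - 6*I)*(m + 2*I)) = m - 2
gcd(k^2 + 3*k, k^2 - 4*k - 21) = k + 3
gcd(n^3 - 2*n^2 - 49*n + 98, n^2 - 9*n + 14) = n^2 - 9*n + 14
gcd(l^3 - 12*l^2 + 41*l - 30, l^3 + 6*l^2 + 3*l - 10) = l - 1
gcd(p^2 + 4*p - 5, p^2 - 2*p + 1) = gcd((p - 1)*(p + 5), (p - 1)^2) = p - 1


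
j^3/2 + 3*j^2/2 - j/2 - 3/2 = (j/2 + 1/2)*(j - 1)*(j + 3)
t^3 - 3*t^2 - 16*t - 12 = (t - 6)*(t + 1)*(t + 2)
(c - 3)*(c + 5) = c^2 + 2*c - 15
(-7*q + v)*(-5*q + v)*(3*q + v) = 105*q^3 - q^2*v - 9*q*v^2 + v^3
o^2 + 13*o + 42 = (o + 6)*(o + 7)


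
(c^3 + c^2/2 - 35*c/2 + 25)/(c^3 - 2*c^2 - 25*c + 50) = (c - 5/2)/(c - 5)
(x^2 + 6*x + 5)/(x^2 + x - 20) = (x + 1)/(x - 4)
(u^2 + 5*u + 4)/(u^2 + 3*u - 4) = (u + 1)/(u - 1)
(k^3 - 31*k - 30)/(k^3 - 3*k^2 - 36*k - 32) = (k^2 - k - 30)/(k^2 - 4*k - 32)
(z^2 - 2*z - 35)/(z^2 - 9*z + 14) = (z + 5)/(z - 2)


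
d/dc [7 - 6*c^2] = -12*c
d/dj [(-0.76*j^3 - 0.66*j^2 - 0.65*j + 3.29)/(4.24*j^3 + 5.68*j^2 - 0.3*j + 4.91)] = (-1.5184*j^4 + 5.968*j^3 - 49.1536*j^2 - 43.8556*j - 2.2045)/(17.9776*j^6 + 48.1664*j^5 + 29.7184*j^4 + 38.2288*j^3 + 55.8676*j^2 - 2.946*j + 24.1081)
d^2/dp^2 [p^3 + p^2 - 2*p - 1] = 6*p + 2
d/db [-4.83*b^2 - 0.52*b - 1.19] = -9.66*b - 0.52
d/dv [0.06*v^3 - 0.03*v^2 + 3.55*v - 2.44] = 0.18*v^2 - 0.06*v + 3.55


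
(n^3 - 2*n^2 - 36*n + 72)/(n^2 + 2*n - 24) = (n^2 - 8*n + 12)/(n - 4)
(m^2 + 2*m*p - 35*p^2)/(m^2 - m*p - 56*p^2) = (-m + 5*p)/(-m + 8*p)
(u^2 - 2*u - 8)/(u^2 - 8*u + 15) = (u^2 - 2*u - 8)/(u^2 - 8*u + 15)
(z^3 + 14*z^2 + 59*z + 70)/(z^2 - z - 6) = (z^2 + 12*z + 35)/(z - 3)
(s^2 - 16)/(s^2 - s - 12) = (s + 4)/(s + 3)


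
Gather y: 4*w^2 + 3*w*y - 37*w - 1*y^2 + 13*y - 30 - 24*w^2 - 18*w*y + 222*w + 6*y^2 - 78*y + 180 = -20*w^2 + 185*w + 5*y^2 + y*(-15*w - 65) + 150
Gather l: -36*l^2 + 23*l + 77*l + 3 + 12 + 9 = -36*l^2 + 100*l + 24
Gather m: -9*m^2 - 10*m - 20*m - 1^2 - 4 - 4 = -9*m^2 - 30*m - 9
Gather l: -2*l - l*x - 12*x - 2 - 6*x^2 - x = l*(-x - 2) - 6*x^2 - 13*x - 2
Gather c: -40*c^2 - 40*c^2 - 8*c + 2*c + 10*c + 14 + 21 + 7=-80*c^2 + 4*c + 42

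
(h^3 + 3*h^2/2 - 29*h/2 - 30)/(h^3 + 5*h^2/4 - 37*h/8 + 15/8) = 4*(2*h^2 - 3*h - 20)/(8*h^2 - 14*h + 5)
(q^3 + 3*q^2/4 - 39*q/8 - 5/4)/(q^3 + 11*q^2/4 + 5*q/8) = (q - 2)/q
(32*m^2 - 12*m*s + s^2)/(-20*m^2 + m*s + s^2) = (-8*m + s)/(5*m + s)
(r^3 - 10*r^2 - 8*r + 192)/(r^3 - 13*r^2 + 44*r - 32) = (r^2 - 2*r - 24)/(r^2 - 5*r + 4)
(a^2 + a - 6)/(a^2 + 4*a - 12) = (a + 3)/(a + 6)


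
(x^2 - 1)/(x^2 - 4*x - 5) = (x - 1)/(x - 5)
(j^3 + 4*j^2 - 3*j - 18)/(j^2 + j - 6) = j + 3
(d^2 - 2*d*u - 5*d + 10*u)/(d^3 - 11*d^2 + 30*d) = (d - 2*u)/(d*(d - 6))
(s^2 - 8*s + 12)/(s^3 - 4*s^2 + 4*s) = (s - 6)/(s*(s - 2))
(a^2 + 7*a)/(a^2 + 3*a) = (a + 7)/(a + 3)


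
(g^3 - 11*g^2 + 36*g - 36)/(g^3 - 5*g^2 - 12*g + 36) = (g - 3)/(g + 3)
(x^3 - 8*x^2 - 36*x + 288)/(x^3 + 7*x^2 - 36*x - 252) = (x - 8)/(x + 7)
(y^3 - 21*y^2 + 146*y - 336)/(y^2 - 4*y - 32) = (y^2 - 13*y + 42)/(y + 4)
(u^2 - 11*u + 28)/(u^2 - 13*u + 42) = (u - 4)/(u - 6)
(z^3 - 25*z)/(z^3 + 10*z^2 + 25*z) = (z - 5)/(z + 5)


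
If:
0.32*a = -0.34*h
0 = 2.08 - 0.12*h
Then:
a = -18.42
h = 17.33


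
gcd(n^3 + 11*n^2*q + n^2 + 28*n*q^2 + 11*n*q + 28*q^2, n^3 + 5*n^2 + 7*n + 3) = n + 1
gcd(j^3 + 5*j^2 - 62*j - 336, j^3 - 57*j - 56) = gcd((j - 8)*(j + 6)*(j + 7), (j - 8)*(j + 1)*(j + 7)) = j^2 - j - 56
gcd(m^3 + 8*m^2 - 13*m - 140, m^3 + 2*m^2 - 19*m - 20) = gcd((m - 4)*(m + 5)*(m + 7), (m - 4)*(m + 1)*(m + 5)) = m^2 + m - 20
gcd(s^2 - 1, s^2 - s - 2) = s + 1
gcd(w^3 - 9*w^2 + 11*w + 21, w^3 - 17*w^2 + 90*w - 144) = w - 3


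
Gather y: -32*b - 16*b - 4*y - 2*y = -48*b - 6*y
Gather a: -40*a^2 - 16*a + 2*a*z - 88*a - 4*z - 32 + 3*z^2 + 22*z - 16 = -40*a^2 + a*(2*z - 104) + 3*z^2 + 18*z - 48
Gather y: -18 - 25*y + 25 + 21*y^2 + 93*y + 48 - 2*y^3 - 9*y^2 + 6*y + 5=-2*y^3 + 12*y^2 + 74*y + 60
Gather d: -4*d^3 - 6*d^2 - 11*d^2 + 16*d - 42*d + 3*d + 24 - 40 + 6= -4*d^3 - 17*d^2 - 23*d - 10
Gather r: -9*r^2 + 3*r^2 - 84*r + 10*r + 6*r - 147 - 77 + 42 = -6*r^2 - 68*r - 182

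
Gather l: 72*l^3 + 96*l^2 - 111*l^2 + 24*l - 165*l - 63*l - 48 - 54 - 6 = 72*l^3 - 15*l^2 - 204*l - 108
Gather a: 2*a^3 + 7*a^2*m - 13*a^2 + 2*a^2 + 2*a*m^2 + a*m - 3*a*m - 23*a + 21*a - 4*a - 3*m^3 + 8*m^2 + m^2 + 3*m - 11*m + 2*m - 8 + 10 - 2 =2*a^3 + a^2*(7*m - 11) + a*(2*m^2 - 2*m - 6) - 3*m^3 + 9*m^2 - 6*m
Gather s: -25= -25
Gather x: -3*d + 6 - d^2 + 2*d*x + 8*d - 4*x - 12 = -d^2 + 5*d + x*(2*d - 4) - 6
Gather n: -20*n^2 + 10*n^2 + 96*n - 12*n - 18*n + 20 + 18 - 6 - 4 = -10*n^2 + 66*n + 28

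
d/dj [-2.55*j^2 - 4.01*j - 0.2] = -5.1*j - 4.01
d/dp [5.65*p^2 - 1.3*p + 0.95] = 11.3*p - 1.3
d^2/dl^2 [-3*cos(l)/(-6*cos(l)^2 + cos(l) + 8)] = (18*(1 - cos(l)^2)^2 + 108*cos(l)^5 + 648*cos(l)^3 + 12*cos(l)^2 - 672*cos(l) + 30)/(-6*cos(l)^2 + cos(l) + 8)^3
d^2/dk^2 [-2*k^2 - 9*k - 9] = -4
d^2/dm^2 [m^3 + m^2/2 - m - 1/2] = 6*m + 1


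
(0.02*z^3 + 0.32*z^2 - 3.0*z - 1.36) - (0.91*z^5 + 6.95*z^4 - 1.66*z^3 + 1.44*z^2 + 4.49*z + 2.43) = -0.91*z^5 - 6.95*z^4 + 1.68*z^3 - 1.12*z^2 - 7.49*z - 3.79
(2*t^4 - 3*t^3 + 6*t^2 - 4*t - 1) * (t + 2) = 2*t^5 + t^4 + 8*t^2 - 9*t - 2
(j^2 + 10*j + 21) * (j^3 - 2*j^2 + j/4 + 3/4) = j^5 + 8*j^4 + 5*j^3/4 - 155*j^2/4 + 51*j/4 + 63/4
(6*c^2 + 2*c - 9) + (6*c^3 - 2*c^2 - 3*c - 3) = 6*c^3 + 4*c^2 - c - 12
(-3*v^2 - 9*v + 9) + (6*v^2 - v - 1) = 3*v^2 - 10*v + 8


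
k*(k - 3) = k^2 - 3*k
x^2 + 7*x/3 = x*(x + 7/3)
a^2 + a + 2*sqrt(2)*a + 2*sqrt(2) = (a + 1)*(a + 2*sqrt(2))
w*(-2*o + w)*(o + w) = -2*o^2*w - o*w^2 + w^3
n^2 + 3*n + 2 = (n + 1)*(n + 2)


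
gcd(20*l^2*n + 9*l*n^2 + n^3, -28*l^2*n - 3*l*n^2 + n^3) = 4*l*n + n^2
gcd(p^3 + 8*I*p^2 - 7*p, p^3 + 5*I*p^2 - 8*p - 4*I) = p + I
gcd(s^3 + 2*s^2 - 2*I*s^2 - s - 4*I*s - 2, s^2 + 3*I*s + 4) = s - I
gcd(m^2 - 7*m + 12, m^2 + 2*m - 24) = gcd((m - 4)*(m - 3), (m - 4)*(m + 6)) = m - 4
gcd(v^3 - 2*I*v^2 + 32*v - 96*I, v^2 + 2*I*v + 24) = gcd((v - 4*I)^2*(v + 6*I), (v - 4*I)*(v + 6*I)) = v^2 + 2*I*v + 24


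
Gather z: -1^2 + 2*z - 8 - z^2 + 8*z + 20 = -z^2 + 10*z + 11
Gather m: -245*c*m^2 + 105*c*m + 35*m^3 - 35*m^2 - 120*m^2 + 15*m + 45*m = 35*m^3 + m^2*(-245*c - 155) + m*(105*c + 60)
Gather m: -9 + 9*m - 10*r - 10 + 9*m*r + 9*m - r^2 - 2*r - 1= m*(9*r + 18) - r^2 - 12*r - 20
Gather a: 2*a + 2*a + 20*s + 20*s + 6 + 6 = 4*a + 40*s + 12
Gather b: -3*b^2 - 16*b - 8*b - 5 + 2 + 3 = -3*b^2 - 24*b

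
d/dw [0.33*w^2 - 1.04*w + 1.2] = 0.66*w - 1.04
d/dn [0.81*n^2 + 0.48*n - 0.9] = 1.62*n + 0.48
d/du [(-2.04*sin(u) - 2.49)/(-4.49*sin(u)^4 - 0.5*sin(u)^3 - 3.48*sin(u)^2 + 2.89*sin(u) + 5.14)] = -(27.4788*sin(u)^4 + 46.7604*sin(u)^3 + 10.8342*sin(u)^2 + 17.3304*sin(u) + 3.2895)*cos(u)/(4.49*sin(u)^4 + 0.5*sin(u)^3 + 3.48*sin(u)^2 - 2.89*sin(u) - 5.14)^2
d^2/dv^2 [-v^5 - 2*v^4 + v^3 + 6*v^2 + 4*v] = -20*v^3 - 24*v^2 + 6*v + 12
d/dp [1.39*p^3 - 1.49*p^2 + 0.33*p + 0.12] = 4.17*p^2 - 2.98*p + 0.33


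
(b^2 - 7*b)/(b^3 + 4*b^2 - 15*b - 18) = b*(b - 7)/(b^3 + 4*b^2 - 15*b - 18)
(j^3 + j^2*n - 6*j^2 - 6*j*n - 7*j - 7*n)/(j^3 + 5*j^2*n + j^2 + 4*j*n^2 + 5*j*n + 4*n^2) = (j - 7)/(j + 4*n)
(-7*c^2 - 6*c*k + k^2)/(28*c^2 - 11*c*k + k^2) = (-c - k)/(4*c - k)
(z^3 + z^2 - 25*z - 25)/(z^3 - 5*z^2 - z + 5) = (z + 5)/(z - 1)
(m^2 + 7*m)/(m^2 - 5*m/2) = 2*(m + 7)/(2*m - 5)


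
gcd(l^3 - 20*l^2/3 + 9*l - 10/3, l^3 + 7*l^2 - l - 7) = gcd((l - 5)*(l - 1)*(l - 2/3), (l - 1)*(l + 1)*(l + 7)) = l - 1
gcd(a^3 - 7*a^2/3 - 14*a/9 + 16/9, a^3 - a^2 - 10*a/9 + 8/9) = a^2 + a/3 - 2/3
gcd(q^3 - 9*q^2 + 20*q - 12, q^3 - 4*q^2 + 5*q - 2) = q^2 - 3*q + 2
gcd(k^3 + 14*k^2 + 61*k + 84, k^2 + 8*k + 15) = k + 3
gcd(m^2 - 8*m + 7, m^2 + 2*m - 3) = m - 1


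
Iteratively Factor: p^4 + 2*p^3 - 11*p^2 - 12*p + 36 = (p + 3)*(p^3 - p^2 - 8*p + 12) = (p - 2)*(p + 3)*(p^2 + p - 6) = (p - 2)^2*(p + 3)*(p + 3)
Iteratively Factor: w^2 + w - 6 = (w + 3)*(w - 2)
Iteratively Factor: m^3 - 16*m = (m - 4)*(m^2 + 4*m) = m*(m - 4)*(m + 4)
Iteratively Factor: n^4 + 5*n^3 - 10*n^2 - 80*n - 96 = (n + 4)*(n^3 + n^2 - 14*n - 24) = (n + 3)*(n + 4)*(n^2 - 2*n - 8) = (n - 4)*(n + 3)*(n + 4)*(n + 2)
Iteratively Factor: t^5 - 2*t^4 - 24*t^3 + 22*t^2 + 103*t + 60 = (t + 4)*(t^4 - 6*t^3 + 22*t + 15) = (t - 5)*(t + 4)*(t^3 - t^2 - 5*t - 3) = (t - 5)*(t + 1)*(t + 4)*(t^2 - 2*t - 3) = (t - 5)*(t - 3)*(t + 1)*(t + 4)*(t + 1)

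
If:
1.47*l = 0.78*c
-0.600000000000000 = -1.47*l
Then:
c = 0.77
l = 0.41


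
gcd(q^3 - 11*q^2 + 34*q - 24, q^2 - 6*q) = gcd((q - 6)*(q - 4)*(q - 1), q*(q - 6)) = q - 6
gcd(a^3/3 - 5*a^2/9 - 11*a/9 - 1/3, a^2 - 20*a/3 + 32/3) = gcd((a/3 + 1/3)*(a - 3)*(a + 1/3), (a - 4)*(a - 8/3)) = 1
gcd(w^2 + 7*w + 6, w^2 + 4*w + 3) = w + 1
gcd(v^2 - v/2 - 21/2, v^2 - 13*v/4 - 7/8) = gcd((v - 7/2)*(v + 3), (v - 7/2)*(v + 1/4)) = v - 7/2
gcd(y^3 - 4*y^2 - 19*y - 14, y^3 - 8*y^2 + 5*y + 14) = y^2 - 6*y - 7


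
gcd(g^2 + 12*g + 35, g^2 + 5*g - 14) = g + 7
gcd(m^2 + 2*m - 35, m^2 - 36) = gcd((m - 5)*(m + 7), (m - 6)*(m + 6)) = 1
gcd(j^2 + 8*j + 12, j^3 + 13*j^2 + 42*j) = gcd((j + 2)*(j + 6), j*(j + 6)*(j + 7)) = j + 6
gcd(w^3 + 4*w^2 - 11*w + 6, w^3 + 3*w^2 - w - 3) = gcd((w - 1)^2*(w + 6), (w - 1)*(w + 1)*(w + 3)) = w - 1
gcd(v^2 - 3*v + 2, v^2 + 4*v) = 1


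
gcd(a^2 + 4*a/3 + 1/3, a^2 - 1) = a + 1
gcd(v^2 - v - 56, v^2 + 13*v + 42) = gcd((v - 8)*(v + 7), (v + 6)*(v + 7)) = v + 7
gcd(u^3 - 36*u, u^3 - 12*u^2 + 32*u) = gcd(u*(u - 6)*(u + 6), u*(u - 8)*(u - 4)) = u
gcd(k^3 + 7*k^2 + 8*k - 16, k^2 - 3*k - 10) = 1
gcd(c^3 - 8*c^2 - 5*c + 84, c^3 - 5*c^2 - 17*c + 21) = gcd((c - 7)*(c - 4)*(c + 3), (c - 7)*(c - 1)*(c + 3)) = c^2 - 4*c - 21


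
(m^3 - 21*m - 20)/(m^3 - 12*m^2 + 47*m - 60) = (m^2 + 5*m + 4)/(m^2 - 7*m + 12)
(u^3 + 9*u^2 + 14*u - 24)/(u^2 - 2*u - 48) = (u^2 + 3*u - 4)/(u - 8)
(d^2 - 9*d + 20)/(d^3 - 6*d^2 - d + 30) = (d - 4)/(d^2 - d - 6)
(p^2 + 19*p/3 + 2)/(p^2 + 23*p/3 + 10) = (3*p + 1)/(3*p + 5)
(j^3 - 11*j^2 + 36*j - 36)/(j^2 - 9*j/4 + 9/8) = 8*(j^3 - 11*j^2 + 36*j - 36)/(8*j^2 - 18*j + 9)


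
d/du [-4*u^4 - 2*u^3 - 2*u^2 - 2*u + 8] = -16*u^3 - 6*u^2 - 4*u - 2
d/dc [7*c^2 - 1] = 14*c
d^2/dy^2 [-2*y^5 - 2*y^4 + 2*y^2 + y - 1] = -40*y^3 - 24*y^2 + 4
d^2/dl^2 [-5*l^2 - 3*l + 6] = -10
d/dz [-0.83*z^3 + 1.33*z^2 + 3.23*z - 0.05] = -2.49*z^2 + 2.66*z + 3.23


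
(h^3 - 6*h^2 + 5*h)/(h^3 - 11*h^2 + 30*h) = (h - 1)/(h - 6)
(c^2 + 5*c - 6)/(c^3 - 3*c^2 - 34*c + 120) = (c - 1)/(c^2 - 9*c + 20)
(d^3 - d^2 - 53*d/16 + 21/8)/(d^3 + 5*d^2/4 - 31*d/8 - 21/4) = (4*d - 3)/(2*(2*d + 3))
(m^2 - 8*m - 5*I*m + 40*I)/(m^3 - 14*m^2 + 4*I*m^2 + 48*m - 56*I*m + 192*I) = (m - 5*I)/(m^2 + m*(-6 + 4*I) - 24*I)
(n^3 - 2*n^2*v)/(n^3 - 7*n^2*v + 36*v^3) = n^2*(n - 2*v)/(n^3 - 7*n^2*v + 36*v^3)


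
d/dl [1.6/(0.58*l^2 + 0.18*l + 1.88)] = (-1.856*l - 0.288)/(0.58*l^2 + 0.18*l + 1.88)^2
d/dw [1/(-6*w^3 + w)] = (18*w^2 - 1)/(w^2*(6*w^2 - 1)^2)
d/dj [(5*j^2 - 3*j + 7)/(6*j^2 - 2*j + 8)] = (4*j^2 - 2*j - 5)/(2*(9*j^4 - 6*j^3 + 25*j^2 - 8*j + 16))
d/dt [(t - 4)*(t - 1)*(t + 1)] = 3*t^2 - 8*t - 1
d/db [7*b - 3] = 7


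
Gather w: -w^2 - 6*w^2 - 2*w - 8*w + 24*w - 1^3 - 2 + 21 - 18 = -7*w^2 + 14*w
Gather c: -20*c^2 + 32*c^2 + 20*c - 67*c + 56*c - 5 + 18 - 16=12*c^2 + 9*c - 3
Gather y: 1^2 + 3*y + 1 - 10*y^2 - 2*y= -10*y^2 + y + 2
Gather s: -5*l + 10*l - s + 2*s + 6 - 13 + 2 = 5*l + s - 5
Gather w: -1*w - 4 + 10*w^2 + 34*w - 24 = 10*w^2 + 33*w - 28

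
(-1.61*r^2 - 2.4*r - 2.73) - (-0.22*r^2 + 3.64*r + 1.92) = -1.39*r^2 - 6.04*r - 4.65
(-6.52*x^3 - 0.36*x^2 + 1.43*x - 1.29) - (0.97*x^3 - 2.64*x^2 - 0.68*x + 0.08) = -7.49*x^3 + 2.28*x^2 + 2.11*x - 1.37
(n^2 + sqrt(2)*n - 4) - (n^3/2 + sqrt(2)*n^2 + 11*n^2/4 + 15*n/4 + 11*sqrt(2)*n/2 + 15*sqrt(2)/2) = -n^3/2 - 7*n^2/4 - sqrt(2)*n^2 - 9*sqrt(2)*n/2 - 15*n/4 - 15*sqrt(2)/2 - 4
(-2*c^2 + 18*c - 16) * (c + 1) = -2*c^3 + 16*c^2 + 2*c - 16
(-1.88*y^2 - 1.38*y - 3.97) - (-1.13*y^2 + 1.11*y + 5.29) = -0.75*y^2 - 2.49*y - 9.26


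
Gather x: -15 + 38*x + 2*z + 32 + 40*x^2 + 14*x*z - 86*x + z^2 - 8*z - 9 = 40*x^2 + x*(14*z - 48) + z^2 - 6*z + 8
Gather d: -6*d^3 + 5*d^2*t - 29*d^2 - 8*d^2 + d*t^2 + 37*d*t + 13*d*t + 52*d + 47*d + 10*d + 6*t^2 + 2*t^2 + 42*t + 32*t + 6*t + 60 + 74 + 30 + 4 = -6*d^3 + d^2*(5*t - 37) + d*(t^2 + 50*t + 109) + 8*t^2 + 80*t + 168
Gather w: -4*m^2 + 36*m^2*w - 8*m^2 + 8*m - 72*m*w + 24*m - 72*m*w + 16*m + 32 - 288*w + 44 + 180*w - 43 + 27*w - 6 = -12*m^2 + 48*m + w*(36*m^2 - 144*m - 81) + 27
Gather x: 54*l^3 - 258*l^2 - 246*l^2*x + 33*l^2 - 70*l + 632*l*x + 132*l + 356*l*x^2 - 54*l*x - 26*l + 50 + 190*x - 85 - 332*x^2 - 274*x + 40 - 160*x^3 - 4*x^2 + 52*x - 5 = 54*l^3 - 225*l^2 + 36*l - 160*x^3 + x^2*(356*l - 336) + x*(-246*l^2 + 578*l - 32)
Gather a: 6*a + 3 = 6*a + 3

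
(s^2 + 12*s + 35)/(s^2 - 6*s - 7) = (s^2 + 12*s + 35)/(s^2 - 6*s - 7)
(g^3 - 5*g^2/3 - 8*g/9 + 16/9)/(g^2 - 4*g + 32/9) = (3*g^2 - g - 4)/(3*g - 8)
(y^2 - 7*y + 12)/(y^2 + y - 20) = (y - 3)/(y + 5)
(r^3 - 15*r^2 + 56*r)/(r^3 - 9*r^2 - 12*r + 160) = r*(r - 7)/(r^2 - r - 20)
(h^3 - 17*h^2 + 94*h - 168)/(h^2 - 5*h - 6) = (h^2 - 11*h + 28)/(h + 1)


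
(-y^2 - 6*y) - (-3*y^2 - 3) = 2*y^2 - 6*y + 3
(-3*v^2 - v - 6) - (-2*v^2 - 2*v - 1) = -v^2 + v - 5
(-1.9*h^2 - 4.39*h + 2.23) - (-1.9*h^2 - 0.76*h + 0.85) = 1.38 - 3.63*h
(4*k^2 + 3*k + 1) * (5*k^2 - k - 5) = 20*k^4 + 11*k^3 - 18*k^2 - 16*k - 5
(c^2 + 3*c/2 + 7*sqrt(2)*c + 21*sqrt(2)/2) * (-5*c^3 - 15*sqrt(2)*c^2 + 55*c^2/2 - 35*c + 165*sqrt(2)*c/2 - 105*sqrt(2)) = -5*c^5 - 50*sqrt(2)*c^4 + 20*c^4 - 815*c^3/4 + 200*sqrt(2)*c^3 + 125*sqrt(2)*c^2/2 + 1575*c^2/2 - 525*sqrt(2)*c + 525*c/2 - 2205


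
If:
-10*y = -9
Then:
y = 9/10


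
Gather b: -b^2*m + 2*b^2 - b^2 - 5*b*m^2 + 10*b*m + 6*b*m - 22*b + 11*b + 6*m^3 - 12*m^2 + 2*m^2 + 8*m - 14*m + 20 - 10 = b^2*(1 - m) + b*(-5*m^2 + 16*m - 11) + 6*m^3 - 10*m^2 - 6*m + 10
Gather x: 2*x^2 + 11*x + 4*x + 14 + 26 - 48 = 2*x^2 + 15*x - 8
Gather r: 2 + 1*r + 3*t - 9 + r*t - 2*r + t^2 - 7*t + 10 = r*(t - 1) + t^2 - 4*t + 3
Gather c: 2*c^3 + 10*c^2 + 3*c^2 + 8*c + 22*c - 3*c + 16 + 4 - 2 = 2*c^3 + 13*c^2 + 27*c + 18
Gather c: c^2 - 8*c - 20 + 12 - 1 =c^2 - 8*c - 9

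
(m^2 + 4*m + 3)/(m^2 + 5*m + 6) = (m + 1)/(m + 2)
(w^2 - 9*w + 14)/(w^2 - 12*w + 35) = (w - 2)/(w - 5)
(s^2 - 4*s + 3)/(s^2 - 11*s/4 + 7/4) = 4*(s - 3)/(4*s - 7)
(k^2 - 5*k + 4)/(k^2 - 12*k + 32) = (k - 1)/(k - 8)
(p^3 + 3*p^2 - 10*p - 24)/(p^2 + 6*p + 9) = (p^3 + 3*p^2 - 10*p - 24)/(p^2 + 6*p + 9)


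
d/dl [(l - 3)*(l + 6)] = 2*l + 3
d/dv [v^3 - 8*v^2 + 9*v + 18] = 3*v^2 - 16*v + 9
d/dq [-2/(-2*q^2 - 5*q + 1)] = 2*(-4*q - 5)/(2*q^2 + 5*q - 1)^2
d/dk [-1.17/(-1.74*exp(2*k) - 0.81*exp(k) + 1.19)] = (-4.0716*exp(k) - 0.9477)*exp(k)/(1.74*exp(2*k) + 0.81*exp(k) - 1.19)^2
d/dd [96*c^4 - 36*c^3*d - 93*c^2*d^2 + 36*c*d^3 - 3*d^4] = -36*c^3 - 186*c^2*d + 108*c*d^2 - 12*d^3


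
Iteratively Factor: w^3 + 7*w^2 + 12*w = (w + 3)*(w^2 + 4*w) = w*(w + 3)*(w + 4)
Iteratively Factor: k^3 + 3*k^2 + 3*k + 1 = (k + 1)*(k^2 + 2*k + 1) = (k + 1)^2*(k + 1)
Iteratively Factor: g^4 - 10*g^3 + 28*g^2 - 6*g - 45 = (g - 5)*(g^3 - 5*g^2 + 3*g + 9) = (g - 5)*(g - 3)*(g^2 - 2*g - 3) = (g - 5)*(g - 3)^2*(g + 1)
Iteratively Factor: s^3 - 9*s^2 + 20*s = (s - 4)*(s^2 - 5*s) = s*(s - 4)*(s - 5)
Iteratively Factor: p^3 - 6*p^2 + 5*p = (p)*(p^2 - 6*p + 5) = p*(p - 1)*(p - 5)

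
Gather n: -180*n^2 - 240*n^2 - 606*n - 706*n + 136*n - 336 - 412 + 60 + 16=-420*n^2 - 1176*n - 672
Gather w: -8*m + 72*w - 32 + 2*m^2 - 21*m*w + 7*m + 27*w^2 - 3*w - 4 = 2*m^2 - m + 27*w^2 + w*(69 - 21*m) - 36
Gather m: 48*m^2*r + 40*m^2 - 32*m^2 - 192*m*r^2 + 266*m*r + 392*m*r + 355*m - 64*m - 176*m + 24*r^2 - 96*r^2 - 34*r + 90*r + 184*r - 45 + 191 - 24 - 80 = m^2*(48*r + 8) + m*(-192*r^2 + 658*r + 115) - 72*r^2 + 240*r + 42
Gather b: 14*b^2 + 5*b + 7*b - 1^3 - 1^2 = 14*b^2 + 12*b - 2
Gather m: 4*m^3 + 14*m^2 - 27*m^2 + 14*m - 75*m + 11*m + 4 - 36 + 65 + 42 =4*m^3 - 13*m^2 - 50*m + 75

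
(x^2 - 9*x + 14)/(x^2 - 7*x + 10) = (x - 7)/(x - 5)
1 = 1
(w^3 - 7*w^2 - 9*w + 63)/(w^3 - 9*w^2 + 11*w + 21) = (w + 3)/(w + 1)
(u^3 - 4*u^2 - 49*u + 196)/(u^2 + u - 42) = (u^2 - 11*u + 28)/(u - 6)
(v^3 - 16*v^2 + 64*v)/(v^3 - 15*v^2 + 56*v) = (v - 8)/(v - 7)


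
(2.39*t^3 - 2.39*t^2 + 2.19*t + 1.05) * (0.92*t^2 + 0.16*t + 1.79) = 2.1988*t^5 - 1.8164*t^4 + 5.9105*t^3 - 2.9617*t^2 + 4.0881*t + 1.8795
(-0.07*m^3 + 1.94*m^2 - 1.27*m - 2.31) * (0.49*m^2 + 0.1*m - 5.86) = -0.0343*m^5 + 0.9436*m^4 - 0.0180999999999999*m^3 - 12.6273*m^2 + 7.2112*m + 13.5366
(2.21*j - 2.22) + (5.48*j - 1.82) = 7.69*j - 4.04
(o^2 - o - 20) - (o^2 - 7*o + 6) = 6*o - 26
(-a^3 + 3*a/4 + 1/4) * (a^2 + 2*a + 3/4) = -a^5 - 2*a^4 + 7*a^2/4 + 17*a/16 + 3/16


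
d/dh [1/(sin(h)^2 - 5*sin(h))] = (5 - 2*sin(h))*cos(h)/((sin(h) - 5)^2*sin(h)^2)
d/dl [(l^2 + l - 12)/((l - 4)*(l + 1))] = 4*(-l^2 + 4*l - 10)/(l^4 - 6*l^3 + l^2 + 24*l + 16)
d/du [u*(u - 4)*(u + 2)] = 3*u^2 - 4*u - 8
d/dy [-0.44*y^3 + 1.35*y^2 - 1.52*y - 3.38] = -1.32*y^2 + 2.7*y - 1.52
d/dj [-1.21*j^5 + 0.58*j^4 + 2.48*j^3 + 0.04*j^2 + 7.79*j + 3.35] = -6.05*j^4 + 2.32*j^3 + 7.44*j^2 + 0.08*j + 7.79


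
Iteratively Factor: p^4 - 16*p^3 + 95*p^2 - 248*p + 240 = (p - 4)*(p^3 - 12*p^2 + 47*p - 60) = (p - 5)*(p - 4)*(p^2 - 7*p + 12) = (p - 5)*(p - 4)^2*(p - 3)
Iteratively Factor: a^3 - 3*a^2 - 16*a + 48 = (a - 3)*(a^2 - 16) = (a - 4)*(a - 3)*(a + 4)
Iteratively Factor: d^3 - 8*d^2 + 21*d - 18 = (d - 3)*(d^2 - 5*d + 6) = (d - 3)^2*(d - 2)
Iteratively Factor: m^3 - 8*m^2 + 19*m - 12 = (m - 3)*(m^2 - 5*m + 4) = (m - 4)*(m - 3)*(m - 1)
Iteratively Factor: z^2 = (z)*(z)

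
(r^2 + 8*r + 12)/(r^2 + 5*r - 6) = (r + 2)/(r - 1)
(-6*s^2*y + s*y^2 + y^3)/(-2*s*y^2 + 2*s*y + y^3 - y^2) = (3*s + y)/(y - 1)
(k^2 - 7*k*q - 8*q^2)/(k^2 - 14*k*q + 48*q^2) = (-k - q)/(-k + 6*q)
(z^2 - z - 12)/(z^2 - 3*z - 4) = (z + 3)/(z + 1)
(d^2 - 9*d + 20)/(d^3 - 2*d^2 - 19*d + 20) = (d - 4)/(d^2 + 3*d - 4)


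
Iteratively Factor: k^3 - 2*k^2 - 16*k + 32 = (k + 4)*(k^2 - 6*k + 8) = (k - 4)*(k + 4)*(k - 2)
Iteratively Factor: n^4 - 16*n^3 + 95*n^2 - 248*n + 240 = (n - 4)*(n^3 - 12*n^2 + 47*n - 60) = (n - 4)^2*(n^2 - 8*n + 15) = (n - 5)*(n - 4)^2*(n - 3)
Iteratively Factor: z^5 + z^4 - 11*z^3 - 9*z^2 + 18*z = (z - 3)*(z^4 + 4*z^3 + z^2 - 6*z) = z*(z - 3)*(z^3 + 4*z^2 + z - 6) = z*(z - 3)*(z + 2)*(z^2 + 2*z - 3) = z*(z - 3)*(z + 2)*(z + 3)*(z - 1)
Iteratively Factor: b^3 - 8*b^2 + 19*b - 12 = (b - 3)*(b^2 - 5*b + 4) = (b - 3)*(b - 1)*(b - 4)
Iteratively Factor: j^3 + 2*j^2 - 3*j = (j - 1)*(j^2 + 3*j) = j*(j - 1)*(j + 3)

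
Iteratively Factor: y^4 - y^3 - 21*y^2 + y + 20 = (y - 5)*(y^3 + 4*y^2 - y - 4) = (y - 5)*(y + 1)*(y^2 + 3*y - 4) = (y - 5)*(y + 1)*(y + 4)*(y - 1)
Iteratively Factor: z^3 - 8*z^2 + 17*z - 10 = (z - 5)*(z^2 - 3*z + 2) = (z - 5)*(z - 2)*(z - 1)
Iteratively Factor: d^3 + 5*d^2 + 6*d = (d + 3)*(d^2 + 2*d) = d*(d + 3)*(d + 2)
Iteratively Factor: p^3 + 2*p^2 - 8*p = (p - 2)*(p^2 + 4*p) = p*(p - 2)*(p + 4)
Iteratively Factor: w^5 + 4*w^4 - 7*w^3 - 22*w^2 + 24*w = (w + 4)*(w^4 - 7*w^2 + 6*w) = (w - 1)*(w + 4)*(w^3 + w^2 - 6*w) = (w - 2)*(w - 1)*(w + 4)*(w^2 + 3*w) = w*(w - 2)*(w - 1)*(w + 4)*(w + 3)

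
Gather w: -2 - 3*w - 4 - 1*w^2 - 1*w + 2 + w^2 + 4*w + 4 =0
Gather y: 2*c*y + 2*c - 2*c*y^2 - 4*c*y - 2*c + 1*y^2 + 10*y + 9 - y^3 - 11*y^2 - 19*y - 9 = -y^3 + y^2*(-2*c - 10) + y*(-2*c - 9)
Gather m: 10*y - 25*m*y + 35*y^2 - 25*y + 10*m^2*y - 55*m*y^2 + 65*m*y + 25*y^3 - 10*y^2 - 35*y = 10*m^2*y + m*(-55*y^2 + 40*y) + 25*y^3 + 25*y^2 - 50*y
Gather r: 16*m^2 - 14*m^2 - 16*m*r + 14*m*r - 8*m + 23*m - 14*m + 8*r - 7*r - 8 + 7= 2*m^2 + m + r*(1 - 2*m) - 1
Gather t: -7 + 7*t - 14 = 7*t - 21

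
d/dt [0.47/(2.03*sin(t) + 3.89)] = -0.9541*cos(t)/(2.03*sin(t) + 3.89)^2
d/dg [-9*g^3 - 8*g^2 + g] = -27*g^2 - 16*g + 1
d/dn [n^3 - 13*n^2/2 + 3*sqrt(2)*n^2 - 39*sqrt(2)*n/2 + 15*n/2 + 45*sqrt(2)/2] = 3*n^2 - 13*n + 6*sqrt(2)*n - 39*sqrt(2)/2 + 15/2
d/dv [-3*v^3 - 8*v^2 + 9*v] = -9*v^2 - 16*v + 9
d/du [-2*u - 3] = -2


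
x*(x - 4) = x^2 - 4*x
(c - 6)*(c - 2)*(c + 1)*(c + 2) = c^4 - 5*c^3 - 10*c^2 + 20*c + 24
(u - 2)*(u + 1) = u^2 - u - 2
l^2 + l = l*(l + 1)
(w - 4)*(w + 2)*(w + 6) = w^3 + 4*w^2 - 20*w - 48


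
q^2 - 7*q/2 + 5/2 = (q - 5/2)*(q - 1)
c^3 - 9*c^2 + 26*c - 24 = (c - 4)*(c - 3)*(c - 2)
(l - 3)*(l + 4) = l^2 + l - 12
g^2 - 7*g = g*(g - 7)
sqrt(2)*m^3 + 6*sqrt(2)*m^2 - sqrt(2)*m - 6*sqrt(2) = (m - 1)*(m + 6)*(sqrt(2)*m + sqrt(2))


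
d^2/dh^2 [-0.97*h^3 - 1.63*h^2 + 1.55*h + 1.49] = -5.82*h - 3.26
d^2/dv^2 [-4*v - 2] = 0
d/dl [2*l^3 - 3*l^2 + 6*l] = 6*l^2 - 6*l + 6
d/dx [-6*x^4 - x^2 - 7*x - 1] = -24*x^3 - 2*x - 7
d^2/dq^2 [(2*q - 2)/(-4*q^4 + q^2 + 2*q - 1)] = 4*(-4*(q - 1)*(-8*q^3 + q + 1)^2 + (16*q^3 - 2*q + (q - 1)*(24*q^2 - 1) - 2)*(4*q^4 - q^2 - 2*q + 1))/(4*q^4 - q^2 - 2*q + 1)^3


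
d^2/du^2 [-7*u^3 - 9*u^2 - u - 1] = -42*u - 18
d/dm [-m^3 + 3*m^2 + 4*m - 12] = -3*m^2 + 6*m + 4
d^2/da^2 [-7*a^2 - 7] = -14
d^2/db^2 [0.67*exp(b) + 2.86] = 0.67*exp(b)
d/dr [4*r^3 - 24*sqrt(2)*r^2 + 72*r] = 12*r^2 - 48*sqrt(2)*r + 72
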